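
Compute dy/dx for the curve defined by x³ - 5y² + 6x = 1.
Take d/dx of both sides. Since y is implicitly a function of x, the chain rule attaches a y' = dy/dx factor whenever we differentiate through y.

Set F(x, y) = (left side) − (right side), so the curve is F = 0. Differentiating each term of F:
  d/dx[x^3] = 3x^2
  d/dx[6x] = 6
  d/dx[-5y^2] = -10y·y'
  d/dx[-1] = 0

Collecting, the y'-free part is the partial derivative in x and the y' coefficient is the partial derivative in y:
  ∂F/∂x = 3x^2 + 6
  ∂F/∂y = -10y

so d/dx[F(x, y(x))] = ∂F/∂x + (∂F/∂y)·y' = 0. Rearranging,
  dy/dx = -(∂F/∂x)/(∂F/∂y) = -(3x^2 + 6)/(-10y) = 3(x^2 + 2)/(10y)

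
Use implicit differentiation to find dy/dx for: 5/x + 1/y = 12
Differentiate both sides with respect to x, treating y as y(x). By the chain rule, any term containing y contributes a factor of y' = dy/dx when we differentiate it.

Move every term to one side and write the relation as F(x, y) = 0. Term by term,
  d/dx[1/y] = -y'/y^2
  d/dx[5/x] = -5/x^2
  d/dx[-12] = 0

The pieces without y' make up ∂F/∂x and the coefficient of y' is ∂F/∂y:
  ∂F/∂x = -5/x^2,
  ∂F/∂y = -1/y^2.

Since d/dx[F] = ∂F/∂x + (∂F/∂y)·y' = 0, solve for y':
  (∂F/∂y)·y' = -∂F/∂x
  dy/dx = -(∂F/∂x)/(∂F/∂y) = -(-5/x^2)/(-1/y^2) = -5y^2/x^2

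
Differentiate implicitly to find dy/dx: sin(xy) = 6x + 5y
Take d/dx of both sides. Since y is implicitly a function of x, the chain rule attaches a y' = dy/dx factor whenever we differentiate through y.

Set F(x, y) = (left side) − (right side), so the curve is F = 0. Differentiating each term of F:
  d/dx[-6x] = -6
  d/dx[-5y] = -5·y'
  d/dx[sin(xy)] = (x·y' + y)·cos(xy)

Collecting, the y'-free part is the partial derivative in x and the y' coefficient is the partial derivative in y:
  ∂F/∂x = y·cos(xy) - 6
  ∂F/∂y = x·cos(xy) - 5

so d/dx[F(x, y(x))] = ∂F/∂x + (∂F/∂y)·y' = 0. Rearranging,
  dy/dx = -(∂F/∂x)/(∂F/∂y) = -(y·cos(xy) - 6)/(x·cos(xy) - 5) = (-y·cos(xy) + 6)/(x·cos(xy) - 5)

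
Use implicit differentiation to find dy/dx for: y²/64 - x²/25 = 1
Differentiate both sides with respect to x, treating y as y(x). By the chain rule, any term containing y contributes a factor of y' = dy/dx when we differentiate it.

Move every term to one side and write the relation as F(x, y) = 0. Term by term,
  d/dx[-x^2/25] = -2x/25
  d/dx[y^2/64] = y·y'/32
  d/dx[-1] = 0

The pieces without y' make up ∂F/∂x and the coefficient of y' is ∂F/∂y:
  ∂F/∂x = -2x/25,
  ∂F/∂y = y/32.

Since d/dx[F] = ∂F/∂x + (∂F/∂y)·y' = 0, solve for y':
  (∂F/∂y)·y' = -∂F/∂x
  dy/dx = -(∂F/∂x)/(∂F/∂y) = -(-2x/25)/(y/32) = 64x/(25y)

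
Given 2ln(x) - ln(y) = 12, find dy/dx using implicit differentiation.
Take d/dx of both sides. Since y is implicitly a function of x, the chain rule attaches a y' = dy/dx factor whenever we differentiate through y.

Set F(x, y) = (left side) − (right side), so the curve is F = 0. Differentiating each term of F:
  d/dx[2ln(x)] = 2/x
  d/dx[-ln(y)] = -y'/y
  d/dx[-12] = 0

Collecting, the y'-free part is the partial derivative in x and the y' coefficient is the partial derivative in y:
  ∂F/∂x = 2/x
  ∂F/∂y = -1/y

so d/dx[F(x, y(x))] = ∂F/∂x + (∂F/∂y)·y' = 0. Rearranging,
  dy/dx = -(∂F/∂x)/(∂F/∂y) = -(2/x)/(-1/y) = 2y/x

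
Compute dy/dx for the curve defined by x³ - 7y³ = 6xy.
Differentiate the relation implicitly: treat y = y(x) and apply the chain rule, so every y-derivative picks up a y' = dy/dx factor.

With everything moved to the left-hand side, differentiate term by term:
  d/dx[x^3] = 3x^2
  d/dx[-6xy] = -6x·y' - 6y
  d/dx[-7y^3] = -21y^2·y'

Separating the contributions that come from x directly and those that come through y:
  without y':      3x^2 - 6y
  multiplying y':  -6x - 21y^2

so (3x^2 - 6y) + (-6x - 21y^2)·y' = 0, and therefore
  dy/dx = -(3x^2 - 6y)/(-6x - 21y^2) = (x^2 - 2y)/(2x + 7y^2)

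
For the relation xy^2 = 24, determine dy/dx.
Differentiate both sides with respect to x, treating y as y(x). By the chain rule, any term containing y contributes a factor of y' = dy/dx when we differentiate it.

Move every term to one side and write the relation as F(x, y) = 0. Term by term,
  d/dx[xy^2] = 2xy·y' + y^2
  d/dx[-24] = 0

The pieces without y' make up ∂F/∂x and the coefficient of y' is ∂F/∂y:
  ∂F/∂x = y^2,
  ∂F/∂y = 2xy.

Since d/dx[F] = ∂F/∂x + (∂F/∂y)·y' = 0, solve for y':
  (∂F/∂y)·y' = -∂F/∂x
  dy/dx = -(∂F/∂x)/(∂F/∂y) = -(y^2)/(2xy) = -y/(2x)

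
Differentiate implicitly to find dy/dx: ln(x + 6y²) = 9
Take d/dx of both sides. Since y is implicitly a function of x, the chain rule attaches a y' = dy/dx factor whenever we differentiate through y.

Set F(x, y) = (left side) − (right side), so the curve is F = 0. Differentiating each term of F:
  d/dx[ln(x + 6y^2)] = (12y·y' + 1)/(x + 6y^2)
  d/dx[-9] = 0

Collecting, the y'-free part is the partial derivative in x and the y' coefficient is the partial derivative in y:
  ∂F/∂x = 1/(x + 6y^2)
  ∂F/∂y = 12y/(x + 6y^2)

so d/dx[F(x, y(x))] = ∂F/∂x + (∂F/∂y)·y' = 0. Rearranging,
  dy/dx = -(∂F/∂x)/(∂F/∂y) = -(1/(x + 6y^2))/(12y/(x + 6y^2)) = -1/(12y)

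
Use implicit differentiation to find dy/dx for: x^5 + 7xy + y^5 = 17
Apply d/dx to both sides, remembering that y depends on x. Each occurrence of y therefore brings in a y' = dy/dx via the chain rule.

With F(x, y) equal to the left-hand side minus the right, differentiate F term by term:
  d/dx[x^5] = 5x^4
  d/dx[7xy] = 7x·y' + 7y
  d/dx[y^5] = 5y^4·y'
  d/dx[-17] = 0
Adding these up, d/dx[F] = 0 becomes
  (5x^4 + 7y) + (7x + 5y^4)·y' = 0,
so isolating y',
  dy/dx = -(5x^4 + 7y)/(7x + 5y^4) = (-5x^4 - 7y)/(7x + 5y^4)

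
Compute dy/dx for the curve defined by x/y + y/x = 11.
Differentiate the relation implicitly: treat y = y(x) and apply the chain rule, so every y-derivative picks up a y' = dy/dx factor.

With everything moved to the left-hand side, differentiate term by term:
  d/dx[x/y] = -x·y'/y^2 + 1/y
  d/dx[y/x] = y'/x - y/x^2
  d/dx[-11] = 0

Separating the contributions that come from x directly and those that come through y:
  without y':      1/y - y/x^2
  multiplying y':  -x/y^2 + 1/x

so (1/y - y/x^2) + (-x/y^2 + 1/x)·y' = 0, and therefore
  dy/dx = -(1/y - y/x^2)/(-x/y^2 + 1/x)
        = -((x - y)(x + y)/(x^2y))/(-(x - y)(x + y)/(xy^2)) = y/x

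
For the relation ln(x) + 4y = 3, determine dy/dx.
Differentiate the relation implicitly: treat y = y(x) and apply the chain rule, so every y-derivative picks up a y' = dy/dx factor.

With everything moved to the left-hand side, differentiate term by term:
  d/dx[4y] = 4·y'
  d/dx[ln(x)] = 1/x
  d/dx[-3] = 0

Separating the contributions that come from x directly and those that come through y:
  without y':      1/x
  multiplying y':  4

so (1/x) + (4)·y' = 0, and therefore
  dy/dx = -(1/x)/(4) = -1/(4x)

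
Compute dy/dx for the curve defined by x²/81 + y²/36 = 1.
Differentiate the relation implicitly: treat y = y(x) and apply the chain rule, so every y-derivative picks up a y' = dy/dx factor.

With everything moved to the left-hand side, differentiate term by term:
  d/dx[x^2/81] = 2x/81
  d/dx[y^2/36] = y·y'/18
  d/dx[-1] = 0

Separating the contributions that come from x directly and those that come through y:
  without y':      2x/81
  multiplying y':  y/18

so (2x/81) + (y/18)·y' = 0, and therefore
  dy/dx = -(2x/81)/(y/18) = -4x/(9y)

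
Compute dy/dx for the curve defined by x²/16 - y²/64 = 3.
Take d/dx of both sides. Since y is implicitly a function of x, the chain rule attaches a y' = dy/dx factor whenever we differentiate through y.

Set F(x, y) = (left side) − (right side), so the curve is F = 0. Differentiating each term of F:
  d/dx[x^2/16] = x/8
  d/dx[-y^2/64] = -y·y'/32
  d/dx[-3] = 0

Collecting, the y'-free part is the partial derivative in x and the y' coefficient is the partial derivative in y:
  ∂F/∂x = x/8
  ∂F/∂y = -y/32

so d/dx[F(x, y(x))] = ∂F/∂x + (∂F/∂y)·y' = 0. Rearranging,
  dy/dx = -(∂F/∂x)/(∂F/∂y) = -(x/8)/(-y/32) = 4x/y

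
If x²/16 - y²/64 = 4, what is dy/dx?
Differentiate the relation implicitly: treat y = y(x) and apply the chain rule, so every y-derivative picks up a y' = dy/dx factor.

With everything moved to the left-hand side, differentiate term by term:
  d/dx[x^2/16] = x/8
  d/dx[-y^2/64] = -y·y'/32
  d/dx[-4] = 0

Separating the contributions that come from x directly and those that come through y:
  without y':      x/8
  multiplying y':  -y/32

so (x/8) + (-y/32)·y' = 0, and therefore
  dy/dx = -(x/8)/(-y/32) = 4x/y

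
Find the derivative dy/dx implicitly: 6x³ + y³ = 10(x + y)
Differentiate the relation implicitly: treat y = y(x) and apply the chain rule, so every y-derivative picks up a y' = dy/dx factor.

With everything moved to the left-hand side, differentiate term by term:
  d/dx[6x^3] = 18x^2
  d/dx[-10x] = -10
  d/dx[y^3] = 3y^2·y'
  d/dx[-10y] = -10·y'

Separating the contributions that come from x directly and those that come through y:
  without y':      18x^2 - 10
  multiplying y':  3y^2 - 10

so (18x^2 - 10) + (3y^2 - 10)·y' = 0, and therefore
  dy/dx = -(18x^2 - 10)/(3y^2 - 10) = 2(5 - 9x^2)/(3y^2 - 10)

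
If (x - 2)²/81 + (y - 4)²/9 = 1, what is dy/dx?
Apply d/dx to both sides, remembering that y depends on x. Each occurrence of y therefore brings in a y' = dy/dx via the chain rule.

With F(x, y) equal to the left-hand side minus the right, differentiate F term by term:
  d/dx[(x - 2)^2/81] = 2x/81 - 4/81
  d/dx[(y - 4)^2/9] = 2·y'(y - 4)/9
  d/dx[-1] = 0
Adding these up, d/dx[F] = 0 becomes
  (2x/81 - 4/81) + (2y/9 - 8/9)·y' = 0,
so isolating y',
  dy/dx = -(2x/81 - 4/81)/(2y/9 - 8/9)
        = -(2(x - 2)/81)/(2(y - 4)/9) = (2 - x)/(9(y - 4))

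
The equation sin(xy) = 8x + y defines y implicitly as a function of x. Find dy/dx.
Apply d/dx to both sides, remembering that y depends on x. Each occurrence of y therefore brings in a y' = dy/dx via the chain rule.

With F(x, y) equal to the left-hand side minus the right, differentiate F term by term:
  d/dx[-8x] = -8
  d/dx[-y] = -y'
  d/dx[sin(xy)] = (x·y' + y)·cos(xy)
Adding these up, d/dx[F] = 0 becomes
  (y·cos(xy) - 8) + (x·cos(xy) - 1)·y' = 0,
so isolating y',
  dy/dx = -(y·cos(xy) - 8)/(x·cos(xy) - 1) = (-y·cos(xy) + 8)/(x·cos(xy) - 1)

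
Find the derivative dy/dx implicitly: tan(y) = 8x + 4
Differentiate both sides with respect to x, treating y as y(x). By the chain rule, any term containing y contributes a factor of y' = dy/dx when we differentiate it.

Move every term to one side and write the relation as F(x, y) = 0. Term by term,
  d/dx[-8x] = -8
  d/dx[tan(y)] = y'(tan(y)^2 + 1)
  d/dx[-4] = 0

The pieces without y' make up ∂F/∂x and the coefficient of y' is ∂F/∂y:
  ∂F/∂x = -8,
  ∂F/∂y = tan(y)^2 + 1.

Since d/dx[F] = ∂F/∂x + (∂F/∂y)·y' = 0, solve for y':
  (∂F/∂y)·y' = -∂F/∂x
  dy/dx = -(∂F/∂x)/(∂F/∂y) = -(-8)/(tan(y)^2 + 1) = 8cos(y)^2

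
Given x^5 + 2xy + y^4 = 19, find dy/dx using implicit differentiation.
Differentiate both sides with respect to x, treating y as y(x). By the chain rule, any term containing y contributes a factor of y' = dy/dx when we differentiate it.

Move every term to one side and write the relation as F(x, y) = 0. Term by term,
  d/dx[x^5] = 5x^4
  d/dx[2xy] = 2x·y' + 2y
  d/dx[y^4] = 4y^3·y'
  d/dx[-19] = 0

The pieces without y' make up ∂F/∂x and the coefficient of y' is ∂F/∂y:
  ∂F/∂x = 5x^4 + 2y,
  ∂F/∂y = 2x + 4y^3.

Since d/dx[F] = ∂F/∂x + (∂F/∂y)·y' = 0, solve for y':
  (∂F/∂y)·y' = -∂F/∂x
  dy/dx = -(∂F/∂x)/(∂F/∂y) = -(5x^4 + 2y)/(2x + 4y^3) = (-5x^4/2 - y)/(x + 2y^3)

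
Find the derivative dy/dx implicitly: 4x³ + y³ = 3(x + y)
Take d/dx of both sides. Since y is implicitly a function of x, the chain rule attaches a y' = dy/dx factor whenever we differentiate through y.

Set F(x, y) = (left side) − (right side), so the curve is F = 0. Differentiating each term of F:
  d/dx[4x^3] = 12x^2
  d/dx[-3x] = -3
  d/dx[y^3] = 3y^2·y'
  d/dx[-3y] = -3·y'

Collecting, the y'-free part is the partial derivative in x and the y' coefficient is the partial derivative in y:
  ∂F/∂x = 12x^2 - 3
  ∂F/∂y = 3y^2 - 3

so d/dx[F(x, y(x))] = ∂F/∂x + (∂F/∂y)·y' = 0. Rearranging,
  dy/dx = -(∂F/∂x)/(∂F/∂y) = -(12x^2 - 3)/(3y^2 - 3) = (1 - 4x^2)/(y^2 - 1)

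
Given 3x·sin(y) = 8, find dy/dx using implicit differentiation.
Differentiate both sides with respect to x, treating y as y(x). By the chain rule, any term containing y contributes a factor of y' = dy/dx when we differentiate it.

Move every term to one side and write the relation as F(x, y) = 0. Term by term,
  d/dx[3x·sin(y)] = 3x·y'·cos(y) + 3sin(y)
  d/dx[-8] = 0

The pieces without y' make up ∂F/∂x and the coefficient of y' is ∂F/∂y:
  ∂F/∂x = 3sin(y),
  ∂F/∂y = 3x·cos(y).

Since d/dx[F] = ∂F/∂x + (∂F/∂y)·y' = 0, solve for y':
  (∂F/∂y)·y' = -∂F/∂x
  dy/dx = -(∂F/∂x)/(∂F/∂y) = -(3sin(y))/(3x·cos(y)) = -tan(y)/x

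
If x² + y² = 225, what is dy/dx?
Differentiate both sides with respect to x, treating y as y(x). By the chain rule, any term containing y contributes a factor of y' = dy/dx when we differentiate it.

Move every term to one side and write the relation as F(x, y) = 0. Term by term,
  d/dx[x^2] = 2x
  d/dx[y^2] = 2y·y'
  d/dx[-225] = 0

The pieces without y' make up ∂F/∂x and the coefficient of y' is ∂F/∂y:
  ∂F/∂x = 2x,
  ∂F/∂y = 2y.

Since d/dx[F] = ∂F/∂x + (∂F/∂y)·y' = 0, solve for y':
  (∂F/∂y)·y' = -∂F/∂x
  dy/dx = -(∂F/∂x)/(∂F/∂y) = -(2x)/(2y) = -x/y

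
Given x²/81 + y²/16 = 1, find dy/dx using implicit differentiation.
Apply d/dx to both sides, remembering that y depends on x. Each occurrence of y therefore brings in a y' = dy/dx via the chain rule.

With F(x, y) equal to the left-hand side minus the right, differentiate F term by term:
  d/dx[x^2/81] = 2x/81
  d/dx[y^2/16] = y·y'/8
  d/dx[-1] = 0
Adding these up, d/dx[F] = 0 becomes
  (2x/81) + (y/8)·y' = 0,
so isolating y',
  dy/dx = -(2x/81)/(y/8) = -16x/(81y)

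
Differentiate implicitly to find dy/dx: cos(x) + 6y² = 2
Apply d/dx to both sides, remembering that y depends on x. Each occurrence of y therefore brings in a y' = dy/dx via the chain rule.

With F(x, y) equal to the left-hand side minus the right, differentiate F term by term:
  d/dx[6y^2] = 12y·y'
  d/dx[cos(x)] = -sin(x)
  d/dx[-2] = 0
Adding these up, d/dx[F] = 0 becomes
  (-sin(x)) + (12y)·y' = 0,
so isolating y',
  dy/dx = -(-sin(x))/(12y) = sin(x)/(12y)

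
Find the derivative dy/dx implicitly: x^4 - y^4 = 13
Differentiate both sides with respect to x, treating y as y(x). By the chain rule, any term containing y contributes a factor of y' = dy/dx when we differentiate it.

Move every term to one side and write the relation as F(x, y) = 0. Term by term,
  d/dx[x^4] = 4x^3
  d/dx[-y^4] = -4y^3·y'
  d/dx[-13] = 0

The pieces without y' make up ∂F/∂x and the coefficient of y' is ∂F/∂y:
  ∂F/∂x = 4x^3,
  ∂F/∂y = -4y^3.

Since d/dx[F] = ∂F/∂x + (∂F/∂y)·y' = 0, solve for y':
  (∂F/∂y)·y' = -∂F/∂x
  dy/dx = -(∂F/∂x)/(∂F/∂y) = -(4x^3)/(-4y^3) = x^3/y^3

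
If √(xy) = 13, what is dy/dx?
Differentiate both sides with respect to x, treating y as y(x). By the chain rule, any term containing y contributes a factor of y' = dy/dx when we differentiate it.

Move every term to one side and write the relation as F(x, y) = 0. Term by term,
  d/dx[√(xy)] = √(xy)(x·y'/2 + y/2)/(xy)
  d/dx[-13] = 0

The pieces without y' make up ∂F/∂x and the coefficient of y' is ∂F/∂y:
  ∂F/∂x = √(xy)/(2x),
  ∂F/∂y = √(xy)/(2y).

Since d/dx[F] = ∂F/∂x + (∂F/∂y)·y' = 0, solve for y':
  (∂F/∂y)·y' = -∂F/∂x
  dy/dx = -(∂F/∂x)/(∂F/∂y) = -(√(xy)/(2x))/(√(xy)/(2y)) = -y/x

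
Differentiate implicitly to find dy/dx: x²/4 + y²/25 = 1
Differentiate the relation implicitly: treat y = y(x) and apply the chain rule, so every y-derivative picks up a y' = dy/dx factor.

With everything moved to the left-hand side, differentiate term by term:
  d/dx[x^2/4] = x/2
  d/dx[y^2/25] = 2y·y'/25
  d/dx[-1] = 0

Separating the contributions that come from x directly and those that come through y:
  without y':      x/2
  multiplying y':  2y/25

so (x/2) + (2y/25)·y' = 0, and therefore
  dy/dx = -(x/2)/(2y/25) = -25x/(4y)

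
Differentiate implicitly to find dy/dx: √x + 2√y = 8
Apply d/dx to both sides, remembering that y depends on x. Each occurrence of y therefore brings in a y' = dy/dx via the chain rule.

With F(x, y) equal to the left-hand side minus the right, differentiate F term by term:
  d/dx[√(x)] = 1/(2√(x))
  d/dx[2√(y)] = y'/√(y)
  d/dx[-8] = 0
Adding these up, d/dx[F] = 0 becomes
  (1/(2√(x))) + (1/√(y))·y' = 0,
so isolating y',
  dy/dx = -(1/(2√(x)))/(1/√(y)) = -√(y)/(2√(x))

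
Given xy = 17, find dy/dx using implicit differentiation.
Differentiate the relation implicitly: treat y = y(x) and apply the chain rule, so every y-derivative picks up a y' = dy/dx factor.

With everything moved to the left-hand side, differentiate term by term:
  d/dx[xy] = x·y' + y
  d/dx[-17] = 0

Separating the contributions that come from x directly and those that come through y:
  without y':      y
  multiplying y':  x

so (y) + (x)·y' = 0, and therefore
  dy/dx = -(y)/(x) = -y/x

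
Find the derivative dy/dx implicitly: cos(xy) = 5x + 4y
Differentiate both sides with respect to x, treating y as y(x). By the chain rule, any term containing y contributes a factor of y' = dy/dx when we differentiate it.

Move every term to one side and write the relation as F(x, y) = 0. Term by term,
  d/dx[-5x] = -5
  d/dx[-4y] = -4·y'
  d/dx[cos(xy)] = -(x·y' + y)·sin(xy)

The pieces without y' make up ∂F/∂x and the coefficient of y' is ∂F/∂y:
  ∂F/∂x = -y·sin(xy) - 5,
  ∂F/∂y = -x·sin(xy) - 4.

Since d/dx[F] = ∂F/∂x + (∂F/∂y)·y' = 0, solve for y':
  (∂F/∂y)·y' = -∂F/∂x
  dy/dx = -(∂F/∂x)/(∂F/∂y) = -(-y·sin(xy) - 5)/(-x·sin(xy) - 4) = -(y·sin(xy) + 5)/(x·sin(xy) + 4)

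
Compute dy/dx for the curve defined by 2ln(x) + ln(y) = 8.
Differentiate the relation implicitly: treat y = y(x) and apply the chain rule, so every y-derivative picks up a y' = dy/dx factor.

With everything moved to the left-hand side, differentiate term by term:
  d/dx[2ln(x)] = 2/x
  d/dx[ln(y)] = y'/y
  d/dx[-8] = 0

Separating the contributions that come from x directly and those that come through y:
  without y':      2/x
  multiplying y':  1/y

so (2/x) + (1/y)·y' = 0, and therefore
  dy/dx = -(2/x)/(1/y) = -2y/x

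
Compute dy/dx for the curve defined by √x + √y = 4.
Take d/dx of both sides. Since y is implicitly a function of x, the chain rule attaches a y' = dy/dx factor whenever we differentiate through y.

Set F(x, y) = (left side) − (right side), so the curve is F = 0. Differentiating each term of F:
  d/dx[√(x)] = 1/(2√(x))
  d/dx[√(y)] = y'/(2√(y))
  d/dx[-4] = 0

Collecting, the y'-free part is the partial derivative in x and the y' coefficient is the partial derivative in y:
  ∂F/∂x = 1/(2√(x))
  ∂F/∂y = 1/(2√(y))

so d/dx[F(x, y(x))] = ∂F/∂x + (∂F/∂y)·y' = 0. Rearranging,
  dy/dx = -(∂F/∂x)/(∂F/∂y) = -(1/(2√(x)))/(1/(2√(y))) = -√(y)/√(x)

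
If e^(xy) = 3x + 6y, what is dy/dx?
Apply d/dx to both sides, remembering that y depends on x. Each occurrence of y therefore brings in a y' = dy/dx via the chain rule.

With F(x, y) equal to the left-hand side minus the right, differentiate F term by term:
  d/dx[-3x] = -3
  d/dx[-6y] = -6·y'
  d/dx[e^(xy)] = (x·y' + y)·e^(xy)
Adding these up, d/dx[F] = 0 becomes
  (y·e^(xy) - 3) + (x·e^(xy) - 6)·y' = 0,
so isolating y',
  dy/dx = -(y·e^(xy) - 3)/(x·e^(xy) - 6) = (-y·e^(xy) + 3)/(x·e^(xy) - 6)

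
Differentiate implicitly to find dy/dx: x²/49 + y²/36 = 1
Take d/dx of both sides. Since y is implicitly a function of x, the chain rule attaches a y' = dy/dx factor whenever we differentiate through y.

Set F(x, y) = (left side) − (right side), so the curve is F = 0. Differentiating each term of F:
  d/dx[x^2/49] = 2x/49
  d/dx[y^2/36] = y·y'/18
  d/dx[-1] = 0

Collecting, the y'-free part is the partial derivative in x and the y' coefficient is the partial derivative in y:
  ∂F/∂x = 2x/49
  ∂F/∂y = y/18

so d/dx[F(x, y(x))] = ∂F/∂x + (∂F/∂y)·y' = 0. Rearranging,
  dy/dx = -(∂F/∂x)/(∂F/∂y) = -(2x/49)/(y/18) = -36x/(49y)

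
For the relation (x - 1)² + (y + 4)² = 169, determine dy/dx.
Apply d/dx to both sides, remembering that y depends on x. Each occurrence of y therefore brings in a y' = dy/dx via the chain rule.

With F(x, y) equal to the left-hand side minus the right, differentiate F term by term:
  d/dx[(x - 1)^2] = 2x - 2
  d/dx[(y + 4)^2] = 2·y'(y + 4)
  d/dx[-169] = 0
Adding these up, d/dx[F] = 0 becomes
  (2x - 2) + (2y + 8)·y' = 0,
so isolating y',
  dy/dx = -(2x - 2)/(2y + 8) = (1 - x)/(y + 4)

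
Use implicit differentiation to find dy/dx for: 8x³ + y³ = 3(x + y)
Differentiate the relation implicitly: treat y = y(x) and apply the chain rule, so every y-derivative picks up a y' = dy/dx factor.

With everything moved to the left-hand side, differentiate term by term:
  d/dx[8x^3] = 24x^2
  d/dx[-3x] = -3
  d/dx[y^3] = 3y^2·y'
  d/dx[-3y] = -3·y'

Separating the contributions that come from x directly and those that come through y:
  without y':      24x^2 - 3
  multiplying y':  3y^2 - 3

so (24x^2 - 3) + (3y^2 - 3)·y' = 0, and therefore
  dy/dx = -(24x^2 - 3)/(3y^2 - 3) = (1 - 8x^2)/(y^2 - 1)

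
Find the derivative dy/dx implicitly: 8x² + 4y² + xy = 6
Differentiate both sides with respect to x, treating y as y(x). By the chain rule, any term containing y contributes a factor of y' = dy/dx when we differentiate it.

Move every term to one side and write the relation as F(x, y) = 0. Term by term,
  d/dx[8x^2] = 16x
  d/dx[xy] = x·y' + y
  d/dx[4y^2] = 8y·y'
  d/dx[-6] = 0

The pieces without y' make up ∂F/∂x and the coefficient of y' is ∂F/∂y:
  ∂F/∂x = 16x + y,
  ∂F/∂y = x + 8y.

Since d/dx[F] = ∂F/∂x + (∂F/∂y)·y' = 0, solve for y':
  (∂F/∂y)·y' = -∂F/∂x
  dy/dx = -(∂F/∂x)/(∂F/∂y) = -(16x + y)/(x + 8y) = (-16x - y)/(x + 8y)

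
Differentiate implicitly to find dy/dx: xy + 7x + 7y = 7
Take d/dx of both sides. Since y is implicitly a function of x, the chain rule attaches a y' = dy/dx factor whenever we differentiate through y.

Set F(x, y) = (left side) − (right side), so the curve is F = 0. Differentiating each term of F:
  d/dx[xy] = x·y' + y
  d/dx[7x] = 7
  d/dx[7y] = 7·y'
  d/dx[-7] = 0

Collecting, the y'-free part is the partial derivative in x and the y' coefficient is the partial derivative in y:
  ∂F/∂x = y + 7
  ∂F/∂y = x + 7

so d/dx[F(x, y(x))] = ∂F/∂x + (∂F/∂y)·y' = 0. Rearranging,
  dy/dx = -(∂F/∂x)/(∂F/∂y) = -(y + 7)/(x + 7) = (-y - 7)/(x + 7)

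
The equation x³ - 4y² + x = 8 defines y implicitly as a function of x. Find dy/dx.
Apply d/dx to both sides, remembering that y depends on x. Each occurrence of y therefore brings in a y' = dy/dx via the chain rule.

With F(x, y) equal to the left-hand side minus the right, differentiate F term by term:
  d/dx[x^3] = 3x^2
  d/dx[x] = 1
  d/dx[-4y^2] = -8y·y'
  d/dx[-8] = 0
Adding these up, d/dx[F] = 0 becomes
  (3x^2 + 1) + (-8y)·y' = 0,
so isolating y',
  dy/dx = -(3x^2 + 1)/(-8y) = (3x^2 + 1)/(8y)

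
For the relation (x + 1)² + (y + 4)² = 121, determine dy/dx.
Take d/dx of both sides. Since y is implicitly a function of x, the chain rule attaches a y' = dy/dx factor whenever we differentiate through y.

Set F(x, y) = (left side) − (right side), so the curve is F = 0. Differentiating each term of F:
  d/dx[(x + 1)^2] = 2x + 2
  d/dx[(y + 4)^2] = 2·y'(y + 4)
  d/dx[-121] = 0

Collecting, the y'-free part is the partial derivative in x and the y' coefficient is the partial derivative in y:
  ∂F/∂x = 2x + 2
  ∂F/∂y = 2y + 8

so d/dx[F(x, y(x))] = ∂F/∂x + (∂F/∂y)·y' = 0. Rearranging,
  dy/dx = -(∂F/∂x)/(∂F/∂y) = -(2x + 2)/(2y + 8) = (-x - 1)/(y + 4)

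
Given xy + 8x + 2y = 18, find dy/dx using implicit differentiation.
Apply d/dx to both sides, remembering that y depends on x. Each occurrence of y therefore brings in a y' = dy/dx via the chain rule.

With F(x, y) equal to the left-hand side minus the right, differentiate F term by term:
  d/dx[xy] = x·y' + y
  d/dx[8x] = 8
  d/dx[2y] = 2·y'
  d/dx[-18] = 0
Adding these up, d/dx[F] = 0 becomes
  (y + 8) + (x + 2)·y' = 0,
so isolating y',
  dy/dx = -(y + 8)/(x + 2) = (-y - 8)/(x + 2)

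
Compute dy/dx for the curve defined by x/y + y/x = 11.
Differentiate the relation implicitly: treat y = y(x) and apply the chain rule, so every y-derivative picks up a y' = dy/dx factor.

With everything moved to the left-hand side, differentiate term by term:
  d/dx[x/y] = -x·y'/y^2 + 1/y
  d/dx[y/x] = y'/x - y/x^2
  d/dx[-11] = 0

Separating the contributions that come from x directly and those that come through y:
  without y':      1/y - y/x^2
  multiplying y':  -x/y^2 + 1/x

so (1/y - y/x^2) + (-x/y^2 + 1/x)·y' = 0, and therefore
  dy/dx = -(1/y - y/x^2)/(-x/y^2 + 1/x)
        = -((x - y)(x + y)/(x^2y))/(-(x - y)(x + y)/(xy^2)) = y/x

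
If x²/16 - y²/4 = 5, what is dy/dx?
Differentiate the relation implicitly: treat y = y(x) and apply the chain rule, so every y-derivative picks up a y' = dy/dx factor.

With everything moved to the left-hand side, differentiate term by term:
  d/dx[x^2/16] = x/8
  d/dx[-y^2/4] = -y·y'/2
  d/dx[-5] = 0

Separating the contributions that come from x directly and those that come through y:
  without y':      x/8
  multiplying y':  -y/2

so (x/8) + (-y/2)·y' = 0, and therefore
  dy/dx = -(x/8)/(-y/2) = x/(4y)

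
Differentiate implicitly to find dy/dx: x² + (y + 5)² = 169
Take d/dx of both sides. Since y is implicitly a function of x, the chain rule attaches a y' = dy/dx factor whenever we differentiate through y.

Set F(x, y) = (left side) − (right side), so the curve is F = 0. Differentiating each term of F:
  d/dx[x^2] = 2x
  d/dx[(y + 5)^2] = 2·y'(y + 5)
  d/dx[-169] = 0

Collecting, the y'-free part is the partial derivative in x and the y' coefficient is the partial derivative in y:
  ∂F/∂x = 2x
  ∂F/∂y = 2y + 10

so d/dx[F(x, y(x))] = ∂F/∂x + (∂F/∂y)·y' = 0. Rearranging,
  dy/dx = -(∂F/∂x)/(∂F/∂y) = -(2x)/(2y + 10) = -x/(y + 5)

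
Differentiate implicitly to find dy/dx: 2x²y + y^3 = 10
Apply d/dx to both sides, remembering that y depends on x. Each occurrence of y therefore brings in a y' = dy/dx via the chain rule.

With F(x, y) equal to the left-hand side minus the right, differentiate F term by term:
  d/dx[2x^2y] = 2x^2·y' + 4xy
  d/dx[y^3] = 3y^2·y'
  d/dx[-10] = 0
Adding these up, d/dx[F] = 0 becomes
  (4xy) + (2x^2 + 3y^2)·y' = 0,
so isolating y',
  dy/dx = -(4xy)/(2x^2 + 3y^2) = -4xy/(2x^2 + 3y^2)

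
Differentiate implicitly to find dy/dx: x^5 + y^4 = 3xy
Differentiate the relation implicitly: treat y = y(x) and apply the chain rule, so every y-derivative picks up a y' = dy/dx factor.

With everything moved to the left-hand side, differentiate term by term:
  d/dx[x^5] = 5x^4
  d/dx[-3xy] = -3x·y' - 3y
  d/dx[y^4] = 4y^3·y'

Separating the contributions that come from x directly and those that come through y:
  without y':      5x^4 - 3y
  multiplying y':  -3x + 4y^3

so (5x^4 - 3y) + (-3x + 4y^3)·y' = 0, and therefore
  dy/dx = -(5x^4 - 3y)/(-3x + 4y^3) = (5x^4 - 3y)/(3x - 4y^3)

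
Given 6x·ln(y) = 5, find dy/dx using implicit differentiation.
Take d/dx of both sides. Since y is implicitly a function of x, the chain rule attaches a y' = dy/dx factor whenever we differentiate through y.

Set F(x, y) = (left side) − (right side), so the curve is F = 0. Differentiating each term of F:
  d/dx[6x·ln(y)] = 6x·y'/y + 6ln(y)
  d/dx[-5] = 0

Collecting, the y'-free part is the partial derivative in x and the y' coefficient is the partial derivative in y:
  ∂F/∂x = 6ln(y)
  ∂F/∂y = 6x/y

so d/dx[F(x, y(x))] = ∂F/∂x + (∂F/∂y)·y' = 0. Rearranging,
  dy/dx = -(∂F/∂x)/(∂F/∂y) = -(6ln(y))/(6x/y) = -y·ln(y)/x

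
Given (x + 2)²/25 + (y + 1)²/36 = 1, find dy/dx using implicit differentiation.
Differentiate the relation implicitly: treat y = y(x) and apply the chain rule, so every y-derivative picks up a y' = dy/dx factor.

With everything moved to the left-hand side, differentiate term by term:
  d/dx[(x + 2)^2/25] = 2x/25 + 4/25
  d/dx[(y + 1)^2/36] = y'(y + 1)/18
  d/dx[-1] = 0

Separating the contributions that come from x directly and those that come through y:
  without y':      2x/25 + 4/25
  multiplying y':  y/18 + 1/18

so (2x/25 + 4/25) + (y/18 + 1/18)·y' = 0, and therefore
  dy/dx = -(2x/25 + 4/25)/(y/18 + 1/18)
        = -(2(x + 2)/25)/((y + 1)/18) = 36(-x - 2)/(25(y + 1))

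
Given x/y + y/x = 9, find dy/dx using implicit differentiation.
Differentiate both sides with respect to x, treating y as y(x). By the chain rule, any term containing y contributes a factor of y' = dy/dx when we differentiate it.

Move every term to one side and write the relation as F(x, y) = 0. Term by term,
  d/dx[x/y] = -x·y'/y^2 + 1/y
  d/dx[y/x] = y'/x - y/x^2
  d/dx[-9] = 0

The pieces without y' make up ∂F/∂x and the coefficient of y' is ∂F/∂y:
  ∂F/∂x = 1/y - y/x^2,
  ∂F/∂y = -x/y^2 + 1/x.

Since d/dx[F] = ∂F/∂x + (∂F/∂y)·y' = 0, solve for y':
  (∂F/∂y)·y' = -∂F/∂x
  dy/dx = -(∂F/∂x)/(∂F/∂y) = -(1/y - y/x^2)/(-x/y^2 + 1/x)
        = -((x - y)(x + y)/(x^2y))/(-(x - y)(x + y)/(xy^2)) = y/x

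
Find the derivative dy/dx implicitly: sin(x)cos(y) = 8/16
Differentiate the relation implicitly: treat y = y(x) and apply the chain rule, so every y-derivative picks up a y' = dy/dx factor.

With everything moved to the left-hand side, differentiate term by term:
  d/dx[sin(x)·cos(y)] = -y'·sin(x)·sin(y) + cos(x)·cos(y)
  d/dx[-1/2] = 0

Separating the contributions that come from x directly and those that come through y:
  without y':      cos(x)·cos(y)
  multiplying y':  -sin(x)·sin(y)

so (cos(x)·cos(y)) + (-sin(x)·sin(y))·y' = 0, and therefore
  dy/dx = -(cos(x)·cos(y))/(-sin(x)·sin(y)) = 1/(tan(x)·tan(y))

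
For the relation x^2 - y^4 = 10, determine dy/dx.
Differentiate the relation implicitly: treat y = y(x) and apply the chain rule, so every y-derivative picks up a y' = dy/dx factor.

With everything moved to the left-hand side, differentiate term by term:
  d/dx[x^2] = 2x
  d/dx[-y^4] = -4y^3·y'
  d/dx[-10] = 0

Separating the contributions that come from x directly and those that come through y:
  without y':      2x
  multiplying y':  -4y^3

so (2x) + (-4y^3)·y' = 0, and therefore
  dy/dx = -(2x)/(-4y^3) = x/(2y^3)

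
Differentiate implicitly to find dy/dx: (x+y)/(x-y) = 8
Differentiate the relation implicitly: treat y = y(x) and apply the chain rule, so every y-derivative picks up a y' = dy/dx factor.

With everything moved to the left-hand side, differentiate term by term:
  d/dx[(x + y)/(x - y)] = (y' + 1)/(x - y) + (x + y)(y' - 1)/(x - y)^2
  d/dx[-8] = 0

Separating the contributions that come from x directly and those that come through y:
  without y':      1/(x - y) - (x + y)/(x - y)^2
  multiplying y':  1/(x - y) + (x + y)/(x - y)^2

so (1/(x - y) - (x + y)/(x - y)^2) + (1/(x - y) + (x + y)/(x - y)^2)·y' = 0, and therefore
  dy/dx = -(1/(x - y) - (x + y)/(x - y)^2)/(1/(x - y) + (x + y)/(x - y)^2)
        = -(-2y/(x - y)^2)/(2x/(x - y)^2) = y/x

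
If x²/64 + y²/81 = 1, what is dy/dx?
Differentiate the relation implicitly: treat y = y(x) and apply the chain rule, so every y-derivative picks up a y' = dy/dx factor.

With everything moved to the left-hand side, differentiate term by term:
  d/dx[x^2/64] = x/32
  d/dx[y^2/81] = 2y·y'/81
  d/dx[-1] = 0

Separating the contributions that come from x directly and those that come through y:
  without y':      x/32
  multiplying y':  2y/81

so (x/32) + (2y/81)·y' = 0, and therefore
  dy/dx = -(x/32)/(2y/81) = -81x/(64y)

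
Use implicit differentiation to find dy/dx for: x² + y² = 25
Differentiate the relation implicitly: treat y = y(x) and apply the chain rule, so every y-derivative picks up a y' = dy/dx factor.

With everything moved to the left-hand side, differentiate term by term:
  d/dx[x^2] = 2x
  d/dx[y^2] = 2y·y'
  d/dx[-25] = 0

Separating the contributions that come from x directly and those that come through y:
  without y':      2x
  multiplying y':  2y

so (2x) + (2y)·y' = 0, and therefore
  dy/dx = -(2x)/(2y) = -x/y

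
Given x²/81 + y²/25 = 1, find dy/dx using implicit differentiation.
Take d/dx of both sides. Since y is implicitly a function of x, the chain rule attaches a y' = dy/dx factor whenever we differentiate through y.

Set F(x, y) = (left side) − (right side), so the curve is F = 0. Differentiating each term of F:
  d/dx[x^2/81] = 2x/81
  d/dx[y^2/25] = 2y·y'/25
  d/dx[-1] = 0

Collecting, the y'-free part is the partial derivative in x and the y' coefficient is the partial derivative in y:
  ∂F/∂x = 2x/81
  ∂F/∂y = 2y/25

so d/dx[F(x, y(x))] = ∂F/∂x + (∂F/∂y)·y' = 0. Rearranging,
  dy/dx = -(∂F/∂x)/(∂F/∂y) = -(2x/81)/(2y/25) = -25x/(81y)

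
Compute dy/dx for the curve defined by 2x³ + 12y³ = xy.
Take d/dx of both sides. Since y is implicitly a function of x, the chain rule attaches a y' = dy/dx factor whenever we differentiate through y.

Set F(x, y) = (left side) − (right side), so the curve is F = 0. Differentiating each term of F:
  d/dx[2x^3] = 6x^2
  d/dx[-xy] = -x·y' - y
  d/dx[12y^3] = 36y^2·y'

Collecting, the y'-free part is the partial derivative in x and the y' coefficient is the partial derivative in y:
  ∂F/∂x = 6x^2 - y
  ∂F/∂y = -x + 36y^2

so d/dx[F(x, y(x))] = ∂F/∂x + (∂F/∂y)·y' = 0. Rearranging,
  dy/dx = -(∂F/∂x)/(∂F/∂y) = -(6x^2 - y)/(-x + 36y^2) = (6x^2 - y)/(x - 36y^2)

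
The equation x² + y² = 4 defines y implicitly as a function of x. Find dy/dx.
Take d/dx of both sides. Since y is implicitly a function of x, the chain rule attaches a y' = dy/dx factor whenever we differentiate through y.

Set F(x, y) = (left side) − (right side), so the curve is F = 0. Differentiating each term of F:
  d/dx[x^2] = 2x
  d/dx[y^2] = 2y·y'
  d/dx[-4] = 0

Collecting, the y'-free part is the partial derivative in x and the y' coefficient is the partial derivative in y:
  ∂F/∂x = 2x
  ∂F/∂y = 2y

so d/dx[F(x, y(x))] = ∂F/∂x + (∂F/∂y)·y' = 0. Rearranging,
  dy/dx = -(∂F/∂x)/(∂F/∂y) = -(2x)/(2y) = -x/y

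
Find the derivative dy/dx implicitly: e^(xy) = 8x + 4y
Differentiate the relation implicitly: treat y = y(x) and apply the chain rule, so every y-derivative picks up a y' = dy/dx factor.

With everything moved to the left-hand side, differentiate term by term:
  d/dx[-8x] = -8
  d/dx[-4y] = -4·y'
  d/dx[e^(xy)] = (x·y' + y)·e^(xy)

Separating the contributions that come from x directly and those that come through y:
  without y':      y·e^(xy) - 8
  multiplying y':  x·e^(xy) - 4

so (y·e^(xy) - 8) + (x·e^(xy) - 4)·y' = 0, and therefore
  dy/dx = -(y·e^(xy) - 8)/(x·e^(xy) - 4) = (-y·e^(xy) + 8)/(x·e^(xy) - 4)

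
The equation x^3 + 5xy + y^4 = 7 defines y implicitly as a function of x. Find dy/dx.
Take d/dx of both sides. Since y is implicitly a function of x, the chain rule attaches a y' = dy/dx factor whenever we differentiate through y.

Set F(x, y) = (left side) − (right side), so the curve is F = 0. Differentiating each term of F:
  d/dx[x^3] = 3x^2
  d/dx[5xy] = 5x·y' + 5y
  d/dx[y^4] = 4y^3·y'
  d/dx[-7] = 0

Collecting, the y'-free part is the partial derivative in x and the y' coefficient is the partial derivative in y:
  ∂F/∂x = 3x^2 + 5y
  ∂F/∂y = 5x + 4y^3

so d/dx[F(x, y(x))] = ∂F/∂x + (∂F/∂y)·y' = 0. Rearranging,
  dy/dx = -(∂F/∂x)/(∂F/∂y) = -(3x^2 + 5y)/(5x + 4y^3) = (-3x^2 - 5y)/(5x + 4y^3)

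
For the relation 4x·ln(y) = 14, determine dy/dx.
Take d/dx of both sides. Since y is implicitly a function of x, the chain rule attaches a y' = dy/dx factor whenever we differentiate through y.

Set F(x, y) = (left side) − (right side), so the curve is F = 0. Differentiating each term of F:
  d/dx[4x·ln(y)] = 4x·y'/y + 4ln(y)
  d/dx[-14] = 0

Collecting, the y'-free part is the partial derivative in x and the y' coefficient is the partial derivative in y:
  ∂F/∂x = 4ln(y)
  ∂F/∂y = 4x/y

so d/dx[F(x, y(x))] = ∂F/∂x + (∂F/∂y)·y' = 0. Rearranging,
  dy/dx = -(∂F/∂x)/(∂F/∂y) = -(4ln(y))/(4x/y) = -y·ln(y)/x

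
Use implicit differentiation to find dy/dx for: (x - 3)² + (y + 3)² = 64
Apply d/dx to both sides, remembering that y depends on x. Each occurrence of y therefore brings in a y' = dy/dx via the chain rule.

With F(x, y) equal to the left-hand side minus the right, differentiate F term by term:
  d/dx[(x - 3)^2] = 2x - 6
  d/dx[(y + 3)^2] = 2·y'(y + 3)
  d/dx[-64] = 0
Adding these up, d/dx[F] = 0 becomes
  (2x - 6) + (2y + 6)·y' = 0,
so isolating y',
  dy/dx = -(2x - 6)/(2y + 6) = (3 - x)/(y + 3)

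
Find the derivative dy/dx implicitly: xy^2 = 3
Take d/dx of both sides. Since y is implicitly a function of x, the chain rule attaches a y' = dy/dx factor whenever we differentiate through y.

Set F(x, y) = (left side) − (right side), so the curve is F = 0. Differentiating each term of F:
  d/dx[xy^2] = 2xy·y' + y^2
  d/dx[-3] = 0

Collecting, the y'-free part is the partial derivative in x and the y' coefficient is the partial derivative in y:
  ∂F/∂x = y^2
  ∂F/∂y = 2xy

so d/dx[F(x, y(x))] = ∂F/∂x + (∂F/∂y)·y' = 0. Rearranging,
  dy/dx = -(∂F/∂x)/(∂F/∂y) = -(y^2)/(2xy) = -y/(2x)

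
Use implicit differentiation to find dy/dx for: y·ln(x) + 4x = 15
Differentiate both sides with respect to x, treating y as y(x). By the chain rule, any term containing y contributes a factor of y' = dy/dx when we differentiate it.

Move every term to one side and write the relation as F(x, y) = 0. Term by term,
  d/dx[4x] = 4
  d/dx[y·ln(x)] = y'·ln(x) + y/x
  d/dx[-15] = 0

The pieces without y' make up ∂F/∂x and the coefficient of y' is ∂F/∂y:
  ∂F/∂x = 4 + y/x,
  ∂F/∂y = ln(x).

Since d/dx[F] = ∂F/∂x + (∂F/∂y)·y' = 0, solve for y':
  (∂F/∂y)·y' = -∂F/∂x
  dy/dx = -(∂F/∂x)/(∂F/∂y) = -(4 + y/x)/(ln(x))
        = -((4x + y)/x)/(ln(x)) = (-4x - y)/(x·ln(x))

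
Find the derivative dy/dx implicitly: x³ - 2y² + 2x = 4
Take d/dx of both sides. Since y is implicitly a function of x, the chain rule attaches a y' = dy/dx factor whenever we differentiate through y.

Set F(x, y) = (left side) − (right side), so the curve is F = 0. Differentiating each term of F:
  d/dx[x^3] = 3x^2
  d/dx[2x] = 2
  d/dx[-2y^2] = -4y·y'
  d/dx[-4] = 0

Collecting, the y'-free part is the partial derivative in x and the y' coefficient is the partial derivative in y:
  ∂F/∂x = 3x^2 + 2
  ∂F/∂y = -4y

so d/dx[F(x, y(x))] = ∂F/∂x + (∂F/∂y)·y' = 0. Rearranging,
  dy/dx = -(∂F/∂x)/(∂F/∂y) = -(3x^2 + 2)/(-4y) = (3x^2 + 2)/(4y)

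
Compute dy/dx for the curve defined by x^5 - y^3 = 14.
Differentiate the relation implicitly: treat y = y(x) and apply the chain rule, so every y-derivative picks up a y' = dy/dx factor.

With everything moved to the left-hand side, differentiate term by term:
  d/dx[x^5] = 5x^4
  d/dx[-y^3] = -3y^2·y'
  d/dx[-14] = 0

Separating the contributions that come from x directly and those that come through y:
  without y':      5x^4
  multiplying y':  -3y^2

so (5x^4) + (-3y^2)·y' = 0, and therefore
  dy/dx = -(5x^4)/(-3y^2) = 5x^4/(3y^2)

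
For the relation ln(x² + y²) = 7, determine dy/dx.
Take d/dx of both sides. Since y is implicitly a function of x, the chain rule attaches a y' = dy/dx factor whenever we differentiate through y.

Set F(x, y) = (left side) − (right side), so the curve is F = 0. Differentiating each term of F:
  d/dx[ln(x^2 + y^2)] = (2x + 2y·y')/(x^2 + y^2)
  d/dx[-7] = 0

Collecting, the y'-free part is the partial derivative in x and the y' coefficient is the partial derivative in y:
  ∂F/∂x = 2x/(x^2 + y^2)
  ∂F/∂y = 2y/(x^2 + y^2)

so d/dx[F(x, y(x))] = ∂F/∂x + (∂F/∂y)·y' = 0. Rearranging,
  dy/dx = -(∂F/∂x)/(∂F/∂y) = -(2x/(x^2 + y^2))/(2y/(x^2 + y^2)) = -x/y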